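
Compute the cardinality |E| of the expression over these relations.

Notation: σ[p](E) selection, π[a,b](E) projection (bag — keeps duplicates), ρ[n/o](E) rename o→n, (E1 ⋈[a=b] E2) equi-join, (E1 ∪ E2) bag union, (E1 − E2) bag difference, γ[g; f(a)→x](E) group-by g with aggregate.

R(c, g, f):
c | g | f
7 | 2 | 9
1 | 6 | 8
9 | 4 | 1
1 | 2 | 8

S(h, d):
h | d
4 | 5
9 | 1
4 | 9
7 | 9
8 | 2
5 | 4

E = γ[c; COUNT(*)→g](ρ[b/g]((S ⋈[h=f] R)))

Row counts bottom-up:
  S → 6
  R → 4
  (S ⋈[h=f] R) → 3
  ρ[b/g]((S ⋈[h=f] R)) → 3
  γ[c; COUNT(*)→g](ρ[b/g]((S ⋈[h=f] R))) → 2

|E| = 2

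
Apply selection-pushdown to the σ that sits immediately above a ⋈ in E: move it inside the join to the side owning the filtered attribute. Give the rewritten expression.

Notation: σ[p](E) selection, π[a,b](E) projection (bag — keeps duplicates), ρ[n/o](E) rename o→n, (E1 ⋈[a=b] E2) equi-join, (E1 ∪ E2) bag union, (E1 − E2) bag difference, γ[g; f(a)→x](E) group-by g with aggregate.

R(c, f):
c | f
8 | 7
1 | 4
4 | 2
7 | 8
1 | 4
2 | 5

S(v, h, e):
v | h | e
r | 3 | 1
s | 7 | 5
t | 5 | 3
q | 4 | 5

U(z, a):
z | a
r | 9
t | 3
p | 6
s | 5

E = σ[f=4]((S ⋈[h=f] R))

σ filters on f, owned by the right side.
E' = (S ⋈[h=f] σ[f=4](R))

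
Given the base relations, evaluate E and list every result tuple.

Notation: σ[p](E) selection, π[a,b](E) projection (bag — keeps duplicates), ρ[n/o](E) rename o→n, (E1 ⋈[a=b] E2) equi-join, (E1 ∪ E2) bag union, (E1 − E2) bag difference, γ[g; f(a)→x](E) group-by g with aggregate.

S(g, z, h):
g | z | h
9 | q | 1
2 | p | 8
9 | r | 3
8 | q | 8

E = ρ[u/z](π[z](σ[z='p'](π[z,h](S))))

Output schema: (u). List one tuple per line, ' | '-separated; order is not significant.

Per-node cardinality:
  S → 4
  π[z,h](S) → 4
  σ[z='p'](π[z,h](S)) → 1
  π[z](σ[z='p'](π[z,h](S))) → 1
  ρ[u/z](π[z](σ[z='p'](π[z,h](S)))) → 1

== RESULT ==
u
p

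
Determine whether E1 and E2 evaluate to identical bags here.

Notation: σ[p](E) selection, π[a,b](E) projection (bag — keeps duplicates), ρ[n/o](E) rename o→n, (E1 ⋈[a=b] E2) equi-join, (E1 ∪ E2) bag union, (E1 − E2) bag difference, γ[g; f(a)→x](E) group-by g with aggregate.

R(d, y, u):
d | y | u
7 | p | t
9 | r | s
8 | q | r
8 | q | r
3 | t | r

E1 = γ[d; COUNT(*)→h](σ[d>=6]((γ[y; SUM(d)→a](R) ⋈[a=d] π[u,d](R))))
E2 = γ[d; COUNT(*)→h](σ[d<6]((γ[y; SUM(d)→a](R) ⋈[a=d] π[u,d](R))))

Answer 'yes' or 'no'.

E1 per-node cardinality:
  R → 5
  γ[y; SUM(d)→a](R) → 4
  R → 5
  π[u,d](R) → 5
  (γ[y; SUM(d)→a](R) ⋈[a=d] π[u,d](R)) → 3
  σ[d>=6]((γ[y; SUM(d)→a](R) ⋈[a=d] π[u,d](R))) → 2
  γ[d; COUNT(*)→h](σ[d>=6]((γ[y; SUM(d)→a](R) ⋈[a=d] π[u,d](R)))) → 2
E2 per-node cardinality:
  R → 5
  γ[y; SUM(d)→a](R) → 4
  R → 5
  π[u,d](R) → 5
  (γ[y; SUM(d)→a](R) ⋈[a=d] π[u,d](R)) → 3
  σ[d<6]((γ[y; SUM(d)→a](R) ⋈[a=d] π[u,d](R))) → 1
  γ[d; COUNT(*)→h](σ[d<6]((γ[y; SUM(d)→a](R) ⋈[a=d] π[u,d](R)))) → 1

E1 result:
d | h
7 | 1
9 | 1
E2 result:
d | h
3 | 1
Witness: (3, 1) appears 0× in E1 but 1× in E2.

no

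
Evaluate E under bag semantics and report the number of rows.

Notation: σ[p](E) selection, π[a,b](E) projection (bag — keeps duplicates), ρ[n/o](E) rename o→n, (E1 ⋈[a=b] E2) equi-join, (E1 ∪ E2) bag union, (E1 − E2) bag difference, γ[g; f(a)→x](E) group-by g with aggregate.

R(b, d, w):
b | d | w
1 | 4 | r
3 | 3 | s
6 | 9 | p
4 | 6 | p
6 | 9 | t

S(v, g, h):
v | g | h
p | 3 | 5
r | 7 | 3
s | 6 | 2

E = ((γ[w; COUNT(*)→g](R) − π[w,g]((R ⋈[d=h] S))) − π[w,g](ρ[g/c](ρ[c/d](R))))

Per-node cardinality:
  R → 5
  γ[w; COUNT(*)→g](R) → 4
  R → 5
  S → 3
  (R ⋈[d=h] S) → 1
  π[w,g]((R ⋈[d=h] S)) → 1
  (γ[w; COUNT(*)→g](R) − π[w,g]((R ⋈[d=h] S))) → 4
  R → 5
  ρ[c/d](R) → 5
  ρ[g/c](ρ[c/d](R)) → 5
  π[w,g](ρ[g/c](ρ[c/d](R))) → 5
  ((γ[w; COUNT(*)→g](R) − π[w,g]((R ⋈[d=h] S))) − π[w,g](ρ[g/c](ρ[c/d](R)))) → 4

|E| = 4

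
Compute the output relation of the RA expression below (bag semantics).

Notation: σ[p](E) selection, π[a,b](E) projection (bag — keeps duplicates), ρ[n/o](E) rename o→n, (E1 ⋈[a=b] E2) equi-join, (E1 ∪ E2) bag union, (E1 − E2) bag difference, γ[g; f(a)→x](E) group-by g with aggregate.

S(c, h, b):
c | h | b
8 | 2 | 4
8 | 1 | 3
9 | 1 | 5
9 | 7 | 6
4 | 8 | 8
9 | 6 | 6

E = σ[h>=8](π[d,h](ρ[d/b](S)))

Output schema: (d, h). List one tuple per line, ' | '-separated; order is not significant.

Subexpression sizes:
  S → 6
  ρ[d/b](S) → 6
  π[d,h](ρ[d/b](S)) → 6
  σ[h>=8](π[d,h](ρ[d/b](S))) → 1

== RESULT ==
d | h
8 | 8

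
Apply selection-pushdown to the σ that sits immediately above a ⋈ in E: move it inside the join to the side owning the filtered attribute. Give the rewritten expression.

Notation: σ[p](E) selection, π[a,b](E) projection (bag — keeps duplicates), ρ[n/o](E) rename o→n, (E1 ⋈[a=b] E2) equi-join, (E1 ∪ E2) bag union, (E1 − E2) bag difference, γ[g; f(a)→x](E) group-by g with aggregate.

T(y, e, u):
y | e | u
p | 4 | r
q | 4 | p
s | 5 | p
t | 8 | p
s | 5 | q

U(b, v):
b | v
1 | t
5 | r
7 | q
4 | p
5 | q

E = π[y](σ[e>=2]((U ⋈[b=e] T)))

σ filters on e, owned by the right side.
E' = π[y]((U ⋈[b=e] σ[e>=2](T)))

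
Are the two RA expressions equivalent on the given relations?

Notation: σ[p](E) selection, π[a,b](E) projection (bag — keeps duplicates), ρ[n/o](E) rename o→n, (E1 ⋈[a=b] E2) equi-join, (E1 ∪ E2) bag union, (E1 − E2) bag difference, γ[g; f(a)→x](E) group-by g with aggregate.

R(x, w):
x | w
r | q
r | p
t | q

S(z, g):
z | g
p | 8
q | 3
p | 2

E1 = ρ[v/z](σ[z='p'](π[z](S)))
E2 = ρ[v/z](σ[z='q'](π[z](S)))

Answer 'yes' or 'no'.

E1 per-node cardinality:
  S → 3
  π[z](S) → 3
  σ[z='p'](π[z](S)) → 2
  ρ[v/z](σ[z='p'](π[z](S))) → 2
E2 per-node cardinality:
  S → 3
  π[z](S) → 3
  σ[z='q'](π[z](S)) → 1
  ρ[v/z](σ[z='q'](π[z](S))) → 1

E1 result:
v
p
p
E2 result:
v
q
Witness: ('p',) appears 2× in E1 but 0× in E2.

no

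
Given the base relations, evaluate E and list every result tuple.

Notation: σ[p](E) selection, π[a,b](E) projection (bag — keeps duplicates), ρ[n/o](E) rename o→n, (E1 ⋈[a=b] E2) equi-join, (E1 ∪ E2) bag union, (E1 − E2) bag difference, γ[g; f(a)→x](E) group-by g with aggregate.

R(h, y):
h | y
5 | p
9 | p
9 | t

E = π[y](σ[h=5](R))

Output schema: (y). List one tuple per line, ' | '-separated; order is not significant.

Per-node cardinality:
  R → 3
  σ[h=5](R) → 1
  π[y](σ[h=5](R)) → 1

== RESULT ==
y
p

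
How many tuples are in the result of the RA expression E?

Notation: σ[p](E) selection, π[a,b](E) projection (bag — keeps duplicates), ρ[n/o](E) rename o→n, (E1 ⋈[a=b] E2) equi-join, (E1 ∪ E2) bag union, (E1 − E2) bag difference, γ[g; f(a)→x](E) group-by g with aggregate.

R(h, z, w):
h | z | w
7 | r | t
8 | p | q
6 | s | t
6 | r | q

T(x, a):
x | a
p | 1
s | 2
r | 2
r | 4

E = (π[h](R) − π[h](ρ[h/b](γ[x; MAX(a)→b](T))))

Per-node cardinality:
  R → 4
  π[h](R) → 4
  T → 4
  γ[x; MAX(a)→b](T) → 3
  ρ[h/b](γ[x; MAX(a)→b](T)) → 3
  π[h](ρ[h/b](γ[x; MAX(a)→b](T))) → 3
  (π[h](R) − π[h](ρ[h/b](γ[x; MAX(a)→b](T)))) → 4

|E| = 4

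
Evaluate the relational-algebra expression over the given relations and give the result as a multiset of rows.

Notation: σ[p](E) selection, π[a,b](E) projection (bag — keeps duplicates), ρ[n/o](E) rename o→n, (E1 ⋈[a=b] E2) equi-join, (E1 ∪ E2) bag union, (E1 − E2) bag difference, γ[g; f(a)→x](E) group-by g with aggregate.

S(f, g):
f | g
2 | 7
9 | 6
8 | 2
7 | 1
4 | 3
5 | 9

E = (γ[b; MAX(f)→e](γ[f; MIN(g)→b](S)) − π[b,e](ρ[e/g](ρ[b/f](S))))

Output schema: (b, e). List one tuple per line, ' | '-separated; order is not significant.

Stepwise |·|:
  S → 6
  γ[f; MIN(g)→b](S) → 6
  γ[b; MAX(f)→e](γ[f; MIN(g)→b](S)) → 6
  S → 6
  ρ[b/f](S) → 6
  ρ[e/g](ρ[b/f](S)) → 6
  π[b,e](ρ[e/g](ρ[b/f](S))) → 6
  (γ[b; MAX(f)→e](γ[f; MIN(g)→b](S)) − π[b,e](ρ[e/g](ρ[b/f](S)))) → 6

== RESULT ==
b | e
1 | 7
2 | 8
3 | 4
6 | 9
7 | 2
9 | 5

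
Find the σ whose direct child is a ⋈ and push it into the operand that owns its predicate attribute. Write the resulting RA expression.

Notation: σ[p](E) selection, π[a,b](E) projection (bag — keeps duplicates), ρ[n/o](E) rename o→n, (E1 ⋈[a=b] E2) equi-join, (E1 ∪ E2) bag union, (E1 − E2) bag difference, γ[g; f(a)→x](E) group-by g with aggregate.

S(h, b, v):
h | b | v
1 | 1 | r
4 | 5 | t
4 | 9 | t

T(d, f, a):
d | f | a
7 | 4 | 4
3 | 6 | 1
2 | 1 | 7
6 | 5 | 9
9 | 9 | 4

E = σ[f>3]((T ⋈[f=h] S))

σ filters on f, owned by the left side.
E' = (σ[f>3](T) ⋈[f=h] S)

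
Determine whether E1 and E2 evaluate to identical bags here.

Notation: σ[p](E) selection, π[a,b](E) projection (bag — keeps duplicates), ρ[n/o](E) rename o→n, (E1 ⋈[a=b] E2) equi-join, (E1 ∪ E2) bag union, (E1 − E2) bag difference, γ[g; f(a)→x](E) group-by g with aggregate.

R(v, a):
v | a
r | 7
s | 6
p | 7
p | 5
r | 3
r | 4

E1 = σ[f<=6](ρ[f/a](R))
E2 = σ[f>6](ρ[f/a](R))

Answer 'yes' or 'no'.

E1 subexpression sizes:
  R → 6
  ρ[f/a](R) → 6
  σ[f<=6](ρ[f/a](R)) → 4
E2 subexpression sizes:
  R → 6
  ρ[f/a](R) → 6
  σ[f>6](ρ[f/a](R)) → 2

E1 result:
v | f
p | 5
r | 3
r | 4
s | 6
E2 result:
v | f
p | 7
r | 7
Witness: ('r', 7) appears 0× in E1 but 1× in E2.

no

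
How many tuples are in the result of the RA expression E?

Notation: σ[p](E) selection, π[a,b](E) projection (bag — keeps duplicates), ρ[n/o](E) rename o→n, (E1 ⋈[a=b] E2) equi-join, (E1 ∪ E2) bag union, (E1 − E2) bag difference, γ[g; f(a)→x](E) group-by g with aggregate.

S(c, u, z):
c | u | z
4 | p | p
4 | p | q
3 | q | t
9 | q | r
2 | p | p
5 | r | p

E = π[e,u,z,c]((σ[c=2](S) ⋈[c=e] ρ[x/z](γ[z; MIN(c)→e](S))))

Stepwise |·|:
  S → 6
  σ[c=2](S) → 1
  S → 6
  γ[z; MIN(c)→e](S) → 4
  ρ[x/z](γ[z; MIN(c)→e](S)) → 4
  (σ[c=2](S) ⋈[c=e] ρ[x/z](γ[z; MIN(c)→e](S))) → 1
  π[e,u,z,c]((σ[c=2](S) ⋈[c=e] ρ[x/z](γ[z; MIN(c)→e](S)))) → 1

|E| = 1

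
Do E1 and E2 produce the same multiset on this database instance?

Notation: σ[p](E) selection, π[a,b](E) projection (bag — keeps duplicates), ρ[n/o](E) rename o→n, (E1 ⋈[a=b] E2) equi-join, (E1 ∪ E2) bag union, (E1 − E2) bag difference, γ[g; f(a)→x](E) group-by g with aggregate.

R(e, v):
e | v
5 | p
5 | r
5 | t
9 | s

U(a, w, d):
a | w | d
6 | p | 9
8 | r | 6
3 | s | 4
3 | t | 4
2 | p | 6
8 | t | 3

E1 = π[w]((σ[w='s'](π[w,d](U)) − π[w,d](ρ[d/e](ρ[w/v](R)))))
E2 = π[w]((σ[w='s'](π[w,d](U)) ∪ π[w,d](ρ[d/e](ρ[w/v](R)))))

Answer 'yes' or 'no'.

E1 per-node cardinality:
  U → 6
  π[w,d](U) → 6
  σ[w='s'](π[w,d](U)) → 1
  R → 4
  ρ[w/v](R) → 4
  ρ[d/e](ρ[w/v](R)) → 4
  π[w,d](ρ[d/e](ρ[w/v](R))) → 4
  (σ[w='s'](π[w,d](U)) − π[w,d](ρ[d/e](ρ[w/v](R)))) → 1
  π[w]((σ[w='s'](π[w,d](U)) − π[w,d](ρ[d/e](ρ[w/v](R))))) → 1
E2 per-node cardinality:
  U → 6
  π[w,d](U) → 6
  σ[w='s'](π[w,d](U)) → 1
  R → 4
  ρ[w/v](R) → 4
  ρ[d/e](ρ[w/v](R)) → 4
  π[w,d](ρ[d/e](ρ[w/v](R))) → 4
  (σ[w='s'](π[w,d](U)) ∪ π[w,d](ρ[d/e](ρ[w/v](R)))) → 5
  π[w]((σ[w='s'](π[w,d](U)) ∪ π[w,d](ρ[d/e](ρ[w/v](R))))) → 5

E1 result:
w
s
E2 result:
w
p
r
s
s
t
Witness: ('s',) appears 1× in E1 but 2× in E2.

no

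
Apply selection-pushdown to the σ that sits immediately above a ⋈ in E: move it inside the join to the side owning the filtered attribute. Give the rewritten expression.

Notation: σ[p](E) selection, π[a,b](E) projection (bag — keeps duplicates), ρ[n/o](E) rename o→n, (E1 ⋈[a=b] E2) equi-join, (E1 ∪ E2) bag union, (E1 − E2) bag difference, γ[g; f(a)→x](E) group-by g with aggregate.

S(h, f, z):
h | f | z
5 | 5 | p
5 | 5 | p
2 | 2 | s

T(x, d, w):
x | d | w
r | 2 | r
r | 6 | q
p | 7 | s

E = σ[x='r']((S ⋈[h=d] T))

σ filters on x, owned by the right side.
E' = (S ⋈[h=d] σ[x='r'](T))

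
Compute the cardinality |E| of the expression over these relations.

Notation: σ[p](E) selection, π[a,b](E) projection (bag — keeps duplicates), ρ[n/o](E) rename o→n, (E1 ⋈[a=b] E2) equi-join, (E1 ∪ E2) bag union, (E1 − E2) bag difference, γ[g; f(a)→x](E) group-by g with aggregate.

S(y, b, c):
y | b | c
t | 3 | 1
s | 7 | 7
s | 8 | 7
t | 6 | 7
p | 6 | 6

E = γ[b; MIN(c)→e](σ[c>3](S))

Per-node cardinality:
  S → 5
  σ[c>3](S) → 4
  γ[b; MIN(c)→e](σ[c>3](S)) → 3

|E| = 3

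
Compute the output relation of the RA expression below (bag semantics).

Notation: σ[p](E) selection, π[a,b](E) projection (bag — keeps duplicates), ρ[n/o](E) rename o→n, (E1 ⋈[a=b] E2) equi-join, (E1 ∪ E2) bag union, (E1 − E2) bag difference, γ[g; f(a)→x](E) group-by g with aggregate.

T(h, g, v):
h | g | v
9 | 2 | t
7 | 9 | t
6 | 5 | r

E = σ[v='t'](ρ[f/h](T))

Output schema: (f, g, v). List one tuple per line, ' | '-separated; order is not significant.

Subexpression sizes:
  T → 3
  ρ[f/h](T) → 3
  σ[v='t'](ρ[f/h](T)) → 2

== RESULT ==
f | g | v
7 | 9 | t
9 | 2 | t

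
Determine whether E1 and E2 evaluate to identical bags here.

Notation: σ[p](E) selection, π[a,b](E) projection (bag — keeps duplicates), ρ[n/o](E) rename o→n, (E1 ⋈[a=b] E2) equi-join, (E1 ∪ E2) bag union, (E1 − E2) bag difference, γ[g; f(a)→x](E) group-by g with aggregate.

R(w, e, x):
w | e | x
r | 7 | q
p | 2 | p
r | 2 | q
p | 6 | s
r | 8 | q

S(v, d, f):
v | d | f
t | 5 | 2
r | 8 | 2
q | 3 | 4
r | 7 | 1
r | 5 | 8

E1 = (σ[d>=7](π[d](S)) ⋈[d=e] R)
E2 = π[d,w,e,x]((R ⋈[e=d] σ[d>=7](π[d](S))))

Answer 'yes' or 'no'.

E1 row counts bottom-up:
  S → 5
  π[d](S) → 5
  σ[d>=7](π[d](S)) → 2
  R → 5
  (σ[d>=7](π[d](S)) ⋈[d=e] R) → 2
E2 row counts bottom-up:
  R → 5
  S → 5
  π[d](S) → 5
  σ[d>=7](π[d](S)) → 2
  (R ⋈[e=d] σ[d>=7](π[d](S))) → 2
  π[d,w,e,x]((R ⋈[e=d] σ[d>=7](π[d](S)))) → 2

E1 and E2 produce the same multiset:
d | w | e | x
7 | r | 7 | q
8 | r | 8 | q

yes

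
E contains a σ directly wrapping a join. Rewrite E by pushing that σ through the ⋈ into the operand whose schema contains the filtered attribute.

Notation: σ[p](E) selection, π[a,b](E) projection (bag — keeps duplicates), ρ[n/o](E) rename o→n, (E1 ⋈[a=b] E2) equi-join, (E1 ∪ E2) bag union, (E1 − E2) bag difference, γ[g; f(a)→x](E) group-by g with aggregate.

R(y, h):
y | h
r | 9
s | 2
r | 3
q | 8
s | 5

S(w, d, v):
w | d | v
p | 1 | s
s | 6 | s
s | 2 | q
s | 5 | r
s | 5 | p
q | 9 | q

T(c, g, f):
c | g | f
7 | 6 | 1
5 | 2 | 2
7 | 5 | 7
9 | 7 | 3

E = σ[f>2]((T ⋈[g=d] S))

σ filters on f, owned by the left side.
E' = (σ[f>2](T) ⋈[g=d] S)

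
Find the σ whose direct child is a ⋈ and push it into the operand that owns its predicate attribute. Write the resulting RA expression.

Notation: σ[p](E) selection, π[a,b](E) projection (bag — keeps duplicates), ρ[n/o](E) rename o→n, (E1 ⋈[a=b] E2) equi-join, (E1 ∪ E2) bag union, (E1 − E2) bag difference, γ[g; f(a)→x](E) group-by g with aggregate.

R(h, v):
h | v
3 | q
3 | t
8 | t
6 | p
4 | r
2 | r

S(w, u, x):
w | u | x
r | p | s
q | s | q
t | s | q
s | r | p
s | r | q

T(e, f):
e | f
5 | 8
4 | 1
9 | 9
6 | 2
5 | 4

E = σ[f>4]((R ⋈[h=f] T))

σ filters on f, owned by the right side.
E' = (R ⋈[h=f] σ[f>4](T))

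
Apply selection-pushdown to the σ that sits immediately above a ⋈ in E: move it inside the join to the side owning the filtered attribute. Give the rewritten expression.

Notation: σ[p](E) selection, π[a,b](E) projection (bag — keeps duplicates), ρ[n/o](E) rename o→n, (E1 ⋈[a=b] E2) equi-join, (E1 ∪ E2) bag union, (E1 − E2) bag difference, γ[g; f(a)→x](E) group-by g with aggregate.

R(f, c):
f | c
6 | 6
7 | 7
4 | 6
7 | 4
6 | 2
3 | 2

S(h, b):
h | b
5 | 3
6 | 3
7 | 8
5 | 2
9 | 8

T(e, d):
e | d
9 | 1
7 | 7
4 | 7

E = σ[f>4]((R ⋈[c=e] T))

σ filters on f, owned by the left side.
E' = (σ[f>4](R) ⋈[c=e] T)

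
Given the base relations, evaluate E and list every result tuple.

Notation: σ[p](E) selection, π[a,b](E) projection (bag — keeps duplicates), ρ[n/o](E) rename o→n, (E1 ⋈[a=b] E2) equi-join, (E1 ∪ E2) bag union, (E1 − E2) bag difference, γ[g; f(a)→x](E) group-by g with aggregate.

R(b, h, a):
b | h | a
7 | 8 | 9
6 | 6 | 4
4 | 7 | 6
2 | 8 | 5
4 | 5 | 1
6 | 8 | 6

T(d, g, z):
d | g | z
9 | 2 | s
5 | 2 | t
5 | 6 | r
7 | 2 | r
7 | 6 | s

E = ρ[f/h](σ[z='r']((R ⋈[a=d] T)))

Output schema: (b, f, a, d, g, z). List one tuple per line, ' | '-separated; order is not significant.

Subexpression sizes:
  R → 6
  T → 5
  (R ⋈[a=d] T) → 3
  σ[z='r']((R ⋈[a=d] T)) → 1
  ρ[f/h](σ[z='r']((R ⋈[a=d] T))) → 1

== RESULT ==
b | f | a | d | g | z
2 | 8 | 5 | 5 | 6 | r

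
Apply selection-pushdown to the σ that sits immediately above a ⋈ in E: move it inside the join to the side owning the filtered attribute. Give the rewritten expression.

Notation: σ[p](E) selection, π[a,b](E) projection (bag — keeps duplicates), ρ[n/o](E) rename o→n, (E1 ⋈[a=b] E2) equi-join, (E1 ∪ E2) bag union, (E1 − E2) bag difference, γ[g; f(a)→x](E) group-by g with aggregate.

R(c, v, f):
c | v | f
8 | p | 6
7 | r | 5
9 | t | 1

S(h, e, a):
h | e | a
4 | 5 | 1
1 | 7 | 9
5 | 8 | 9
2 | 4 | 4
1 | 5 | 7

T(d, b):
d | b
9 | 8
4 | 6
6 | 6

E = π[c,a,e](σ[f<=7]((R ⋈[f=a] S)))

σ filters on f, owned by the left side.
E' = π[c,a,e]((σ[f<=7](R) ⋈[f=a] S))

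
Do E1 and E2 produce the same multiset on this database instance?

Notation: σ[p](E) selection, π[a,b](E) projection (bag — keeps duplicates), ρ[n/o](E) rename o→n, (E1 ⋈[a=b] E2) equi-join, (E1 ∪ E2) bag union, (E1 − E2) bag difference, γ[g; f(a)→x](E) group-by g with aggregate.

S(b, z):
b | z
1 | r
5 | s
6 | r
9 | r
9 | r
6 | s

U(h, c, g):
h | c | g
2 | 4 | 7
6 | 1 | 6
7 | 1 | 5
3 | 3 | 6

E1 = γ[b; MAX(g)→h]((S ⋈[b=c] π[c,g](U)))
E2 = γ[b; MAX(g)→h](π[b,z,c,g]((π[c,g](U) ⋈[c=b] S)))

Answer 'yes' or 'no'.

E1 per-node cardinality:
  S → 6
  U → 4
  π[c,g](U) → 4
  (S ⋈[b=c] π[c,g](U)) → 2
  γ[b; MAX(g)→h]((S ⋈[b=c] π[c,g](U))) → 1
E2 per-node cardinality:
  U → 4
  π[c,g](U) → 4
  S → 6
  (π[c,g](U) ⋈[c=b] S) → 2
  π[b,z,c,g]((π[c,g](U) ⋈[c=b] S)) → 2
  γ[b; MAX(g)→h](π[b,z,c,g]((π[c,g](U) ⋈[c=b] S))) → 1

E1 and E2 produce the same multiset:
b | h
1 | 6

yes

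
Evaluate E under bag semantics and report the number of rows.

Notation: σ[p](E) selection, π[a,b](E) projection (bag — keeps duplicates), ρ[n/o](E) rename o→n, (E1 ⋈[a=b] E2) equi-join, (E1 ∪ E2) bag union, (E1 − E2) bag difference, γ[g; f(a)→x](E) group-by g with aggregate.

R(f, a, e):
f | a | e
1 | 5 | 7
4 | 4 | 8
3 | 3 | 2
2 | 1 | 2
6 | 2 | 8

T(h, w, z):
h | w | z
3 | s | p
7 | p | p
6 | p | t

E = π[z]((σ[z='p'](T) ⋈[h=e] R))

Row counts bottom-up:
  T → 3
  σ[z='p'](T) → 2
  R → 5
  (σ[z='p'](T) ⋈[h=e] R) → 1
  π[z]((σ[z='p'](T) ⋈[h=e] R)) → 1

|E| = 1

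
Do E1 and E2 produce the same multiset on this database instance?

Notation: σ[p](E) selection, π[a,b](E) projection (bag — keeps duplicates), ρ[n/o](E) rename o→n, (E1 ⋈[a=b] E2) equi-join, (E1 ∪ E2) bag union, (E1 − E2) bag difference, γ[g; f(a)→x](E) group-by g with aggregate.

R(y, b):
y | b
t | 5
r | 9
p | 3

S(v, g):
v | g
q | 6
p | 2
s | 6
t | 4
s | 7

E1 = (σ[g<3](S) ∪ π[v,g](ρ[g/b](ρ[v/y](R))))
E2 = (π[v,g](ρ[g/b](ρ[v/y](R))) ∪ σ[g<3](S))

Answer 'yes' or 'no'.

E1 row counts bottom-up:
  S → 5
  σ[g<3](S) → 1
  R → 3
  ρ[v/y](R) → 3
  ρ[g/b](ρ[v/y](R)) → 3
  π[v,g](ρ[g/b](ρ[v/y](R))) → 3
  (σ[g<3](S) ∪ π[v,g](ρ[g/b](ρ[v/y](R)))) → 4
E2 row counts bottom-up:
  R → 3
  ρ[v/y](R) → 3
  ρ[g/b](ρ[v/y](R)) → 3
  π[v,g](ρ[g/b](ρ[v/y](R))) → 3
  S → 5
  σ[g<3](S) → 1
  (π[v,g](ρ[g/b](ρ[v/y](R))) ∪ σ[g<3](S)) → 4

E1 and E2 produce the same multiset:
v | g
p | 2
p | 3
r | 9
t | 5

yes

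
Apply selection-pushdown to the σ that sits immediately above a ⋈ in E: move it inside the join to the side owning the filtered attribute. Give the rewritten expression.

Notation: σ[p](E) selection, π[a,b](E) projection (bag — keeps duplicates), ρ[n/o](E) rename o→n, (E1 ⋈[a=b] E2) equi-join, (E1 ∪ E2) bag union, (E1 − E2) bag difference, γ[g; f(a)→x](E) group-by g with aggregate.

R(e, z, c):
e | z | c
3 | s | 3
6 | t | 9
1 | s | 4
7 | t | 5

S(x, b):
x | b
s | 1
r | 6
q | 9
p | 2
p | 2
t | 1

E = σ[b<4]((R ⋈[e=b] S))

σ filters on b, owned by the right side.
E' = (R ⋈[e=b] σ[b<4](S))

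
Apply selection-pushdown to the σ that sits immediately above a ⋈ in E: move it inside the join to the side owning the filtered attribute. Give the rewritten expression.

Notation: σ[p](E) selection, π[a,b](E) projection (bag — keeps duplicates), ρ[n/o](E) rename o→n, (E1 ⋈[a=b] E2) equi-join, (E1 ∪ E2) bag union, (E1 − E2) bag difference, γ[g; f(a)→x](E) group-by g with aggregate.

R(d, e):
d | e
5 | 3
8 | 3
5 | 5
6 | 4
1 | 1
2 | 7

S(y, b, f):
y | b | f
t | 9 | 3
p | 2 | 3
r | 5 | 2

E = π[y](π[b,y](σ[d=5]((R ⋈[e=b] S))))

σ filters on d, owned by the left side.
E' = π[y](π[b,y]((σ[d=5](R) ⋈[e=b] S)))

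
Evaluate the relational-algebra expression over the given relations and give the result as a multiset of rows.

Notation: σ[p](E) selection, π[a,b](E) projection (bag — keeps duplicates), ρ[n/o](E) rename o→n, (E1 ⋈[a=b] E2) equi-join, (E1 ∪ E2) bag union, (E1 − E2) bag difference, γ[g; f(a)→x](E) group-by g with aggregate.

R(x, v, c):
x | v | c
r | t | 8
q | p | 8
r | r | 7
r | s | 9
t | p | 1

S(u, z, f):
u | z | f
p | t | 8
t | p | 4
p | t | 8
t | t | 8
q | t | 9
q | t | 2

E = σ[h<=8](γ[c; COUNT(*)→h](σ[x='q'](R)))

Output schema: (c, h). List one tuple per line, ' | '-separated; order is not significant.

Stepwise |·|:
  R → 5
  σ[x='q'](R) → 1
  γ[c; COUNT(*)→h](σ[x='q'](R)) → 1
  σ[h<=8](γ[c; COUNT(*)→h](σ[x='q'](R))) → 1

== RESULT ==
c | h
8 | 1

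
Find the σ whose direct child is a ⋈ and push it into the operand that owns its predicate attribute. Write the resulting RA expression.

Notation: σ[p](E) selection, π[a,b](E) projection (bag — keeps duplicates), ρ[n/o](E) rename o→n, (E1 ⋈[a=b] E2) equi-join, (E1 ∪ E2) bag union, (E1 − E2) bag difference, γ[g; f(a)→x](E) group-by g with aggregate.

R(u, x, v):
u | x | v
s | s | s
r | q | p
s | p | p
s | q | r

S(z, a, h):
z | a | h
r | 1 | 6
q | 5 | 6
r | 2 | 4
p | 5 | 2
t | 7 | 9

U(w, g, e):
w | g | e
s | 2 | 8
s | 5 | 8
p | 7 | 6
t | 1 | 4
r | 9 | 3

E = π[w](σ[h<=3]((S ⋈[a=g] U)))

σ filters on h, owned by the left side.
E' = π[w]((σ[h<=3](S) ⋈[a=g] U))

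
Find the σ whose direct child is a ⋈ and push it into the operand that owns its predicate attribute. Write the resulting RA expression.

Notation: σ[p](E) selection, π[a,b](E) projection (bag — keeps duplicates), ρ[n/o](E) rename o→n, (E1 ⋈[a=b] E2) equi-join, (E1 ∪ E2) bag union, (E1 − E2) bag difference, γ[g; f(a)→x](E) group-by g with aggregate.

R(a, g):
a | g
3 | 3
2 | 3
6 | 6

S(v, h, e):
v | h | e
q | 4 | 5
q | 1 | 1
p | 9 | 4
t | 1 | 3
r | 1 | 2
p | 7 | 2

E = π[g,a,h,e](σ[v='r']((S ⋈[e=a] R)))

σ filters on v, owned by the left side.
E' = π[g,a,h,e]((σ[v='r'](S) ⋈[e=a] R))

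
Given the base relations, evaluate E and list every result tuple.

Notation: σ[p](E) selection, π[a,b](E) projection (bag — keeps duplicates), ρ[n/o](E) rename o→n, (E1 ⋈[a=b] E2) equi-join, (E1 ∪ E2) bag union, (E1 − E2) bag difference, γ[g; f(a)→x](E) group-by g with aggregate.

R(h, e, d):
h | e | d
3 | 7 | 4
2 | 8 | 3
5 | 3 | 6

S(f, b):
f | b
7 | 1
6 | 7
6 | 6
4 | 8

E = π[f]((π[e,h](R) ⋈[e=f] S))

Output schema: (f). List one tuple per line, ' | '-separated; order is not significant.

Per-node cardinality:
  R → 3
  π[e,h](R) → 3
  S → 4
  (π[e,h](R) ⋈[e=f] S) → 1
  π[f]((π[e,h](R) ⋈[e=f] S)) → 1

== RESULT ==
f
7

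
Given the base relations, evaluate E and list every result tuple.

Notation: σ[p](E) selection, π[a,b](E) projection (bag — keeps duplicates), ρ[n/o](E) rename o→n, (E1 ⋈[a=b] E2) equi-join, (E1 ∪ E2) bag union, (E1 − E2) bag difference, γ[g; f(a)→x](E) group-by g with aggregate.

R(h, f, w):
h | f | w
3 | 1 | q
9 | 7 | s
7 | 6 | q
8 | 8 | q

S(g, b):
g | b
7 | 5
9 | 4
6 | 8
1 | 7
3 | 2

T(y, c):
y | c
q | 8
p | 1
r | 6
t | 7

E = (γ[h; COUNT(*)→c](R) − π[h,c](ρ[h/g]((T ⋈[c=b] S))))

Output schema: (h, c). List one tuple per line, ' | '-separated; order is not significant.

Subexpression sizes:
  R → 4
  γ[h; COUNT(*)→c](R) → 4
  T → 4
  S → 5
  (T ⋈[c=b] S) → 2
  ρ[h/g]((T ⋈[c=b] S)) → 2
  π[h,c](ρ[h/g]((T ⋈[c=b] S))) → 2
  (γ[h; COUNT(*)→c](R) − π[h,c](ρ[h/g]((T ⋈[c=b] S)))) → 4

== RESULT ==
h | c
3 | 1
7 | 1
8 | 1
9 | 1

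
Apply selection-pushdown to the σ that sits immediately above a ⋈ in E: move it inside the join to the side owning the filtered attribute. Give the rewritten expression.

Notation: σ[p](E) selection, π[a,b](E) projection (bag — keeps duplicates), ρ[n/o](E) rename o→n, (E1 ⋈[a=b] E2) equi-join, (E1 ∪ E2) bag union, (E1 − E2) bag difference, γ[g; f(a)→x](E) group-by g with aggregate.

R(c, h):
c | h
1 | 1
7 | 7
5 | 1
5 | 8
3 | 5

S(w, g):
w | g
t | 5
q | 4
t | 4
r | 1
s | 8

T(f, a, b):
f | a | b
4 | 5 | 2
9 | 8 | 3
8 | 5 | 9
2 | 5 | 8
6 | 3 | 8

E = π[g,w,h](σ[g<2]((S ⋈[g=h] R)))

σ filters on g, owned by the left side.
E' = π[g,w,h]((σ[g<2](S) ⋈[g=h] R))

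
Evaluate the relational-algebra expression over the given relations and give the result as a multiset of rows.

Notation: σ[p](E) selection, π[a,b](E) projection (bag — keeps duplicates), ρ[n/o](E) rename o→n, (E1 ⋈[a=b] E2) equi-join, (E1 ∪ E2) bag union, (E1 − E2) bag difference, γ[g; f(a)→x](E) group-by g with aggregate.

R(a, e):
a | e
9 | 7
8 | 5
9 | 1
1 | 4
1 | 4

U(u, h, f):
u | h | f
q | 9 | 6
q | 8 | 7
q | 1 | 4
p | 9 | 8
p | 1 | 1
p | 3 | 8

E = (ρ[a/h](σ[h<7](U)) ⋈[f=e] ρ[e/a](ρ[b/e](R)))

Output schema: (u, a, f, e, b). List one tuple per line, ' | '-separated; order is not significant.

Stepwise |·|:
  U → 6
  σ[h<7](U) → 3
  ρ[a/h](σ[h<7](U)) → 3
  R → 5
  ρ[b/e](R) → 5
  ρ[e/a](ρ[b/e](R)) → 5
  (ρ[a/h](σ[h<7](U)) ⋈[f=e] ρ[e/a](ρ[b/e](R))) → 3

== RESULT ==
u | a | f | e | b
p | 1 | 1 | 1 | 4
p | 1 | 1 | 1 | 4
p | 3 | 8 | 8 | 5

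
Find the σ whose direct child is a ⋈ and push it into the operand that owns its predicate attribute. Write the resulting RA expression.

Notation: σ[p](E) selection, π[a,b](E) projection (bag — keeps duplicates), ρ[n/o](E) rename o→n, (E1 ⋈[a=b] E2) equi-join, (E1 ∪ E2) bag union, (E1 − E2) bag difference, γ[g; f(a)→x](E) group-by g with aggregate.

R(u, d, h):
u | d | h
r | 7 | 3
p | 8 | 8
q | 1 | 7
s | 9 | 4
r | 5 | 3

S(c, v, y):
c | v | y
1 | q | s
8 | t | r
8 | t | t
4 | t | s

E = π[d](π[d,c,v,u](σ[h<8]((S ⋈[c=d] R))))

σ filters on h, owned by the right side.
E' = π[d](π[d,c,v,u]((S ⋈[c=d] σ[h<8](R))))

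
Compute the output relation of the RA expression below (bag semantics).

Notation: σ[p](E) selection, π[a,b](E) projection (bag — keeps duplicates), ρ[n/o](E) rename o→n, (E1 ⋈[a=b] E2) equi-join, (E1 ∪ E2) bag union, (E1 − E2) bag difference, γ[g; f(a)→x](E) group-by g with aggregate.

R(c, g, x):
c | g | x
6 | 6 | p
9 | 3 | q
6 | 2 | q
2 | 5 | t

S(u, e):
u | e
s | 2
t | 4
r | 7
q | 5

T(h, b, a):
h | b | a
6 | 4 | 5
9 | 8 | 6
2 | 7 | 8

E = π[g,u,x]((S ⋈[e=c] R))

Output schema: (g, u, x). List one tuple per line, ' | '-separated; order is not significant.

Per-node cardinality:
  S → 4
  R → 4
  (S ⋈[e=c] R) → 1
  π[g,u,x]((S ⋈[e=c] R)) → 1

== RESULT ==
g | u | x
5 | s | t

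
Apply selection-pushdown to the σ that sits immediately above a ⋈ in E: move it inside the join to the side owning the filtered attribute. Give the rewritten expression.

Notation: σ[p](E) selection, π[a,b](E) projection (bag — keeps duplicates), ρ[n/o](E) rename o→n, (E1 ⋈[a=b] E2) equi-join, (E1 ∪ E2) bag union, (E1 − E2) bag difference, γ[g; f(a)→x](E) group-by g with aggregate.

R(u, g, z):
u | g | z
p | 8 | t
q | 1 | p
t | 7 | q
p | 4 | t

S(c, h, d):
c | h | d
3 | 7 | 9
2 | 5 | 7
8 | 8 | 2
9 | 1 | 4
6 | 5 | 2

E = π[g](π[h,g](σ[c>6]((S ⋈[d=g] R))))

σ filters on c, owned by the left side.
E' = π[g](π[h,g]((σ[c>6](S) ⋈[d=g] R)))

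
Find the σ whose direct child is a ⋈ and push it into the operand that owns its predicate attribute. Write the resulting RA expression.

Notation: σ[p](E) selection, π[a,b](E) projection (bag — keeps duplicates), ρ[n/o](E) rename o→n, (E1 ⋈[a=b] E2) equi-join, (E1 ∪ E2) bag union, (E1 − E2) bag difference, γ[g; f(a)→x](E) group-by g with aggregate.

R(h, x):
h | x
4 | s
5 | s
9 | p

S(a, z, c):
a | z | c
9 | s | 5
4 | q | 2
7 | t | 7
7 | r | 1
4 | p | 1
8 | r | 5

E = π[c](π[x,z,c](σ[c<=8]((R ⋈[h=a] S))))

σ filters on c, owned by the right side.
E' = π[c](π[x,z,c]((R ⋈[h=a] σ[c<=8](S))))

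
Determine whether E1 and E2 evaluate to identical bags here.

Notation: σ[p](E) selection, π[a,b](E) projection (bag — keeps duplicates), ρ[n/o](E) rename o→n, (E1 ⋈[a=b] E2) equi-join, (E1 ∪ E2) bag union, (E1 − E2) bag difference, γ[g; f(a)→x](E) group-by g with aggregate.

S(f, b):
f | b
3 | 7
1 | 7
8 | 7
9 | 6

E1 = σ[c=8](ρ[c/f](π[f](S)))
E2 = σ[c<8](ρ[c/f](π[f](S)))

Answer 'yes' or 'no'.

E1 row counts bottom-up:
  S → 4
  π[f](S) → 4
  ρ[c/f](π[f](S)) → 4
  σ[c=8](ρ[c/f](π[f](S))) → 1
E2 row counts bottom-up:
  S → 4
  π[f](S) → 4
  ρ[c/f](π[f](S)) → 4
  σ[c<8](ρ[c/f](π[f](S))) → 2

E1 result:
c
8
E2 result:
c
1
3
Witness: (1,) appears 0× in E1 but 1× in E2.

no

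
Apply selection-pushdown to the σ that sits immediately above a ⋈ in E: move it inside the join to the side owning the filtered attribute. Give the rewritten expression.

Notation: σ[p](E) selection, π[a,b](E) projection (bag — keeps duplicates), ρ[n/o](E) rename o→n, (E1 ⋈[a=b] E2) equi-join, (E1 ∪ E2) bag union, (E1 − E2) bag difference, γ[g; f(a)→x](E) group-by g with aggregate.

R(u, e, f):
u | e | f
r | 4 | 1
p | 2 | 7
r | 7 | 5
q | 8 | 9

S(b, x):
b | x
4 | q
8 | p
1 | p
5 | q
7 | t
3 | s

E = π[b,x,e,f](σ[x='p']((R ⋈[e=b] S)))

σ filters on x, owned by the right side.
E' = π[b,x,e,f]((R ⋈[e=b] σ[x='p'](S)))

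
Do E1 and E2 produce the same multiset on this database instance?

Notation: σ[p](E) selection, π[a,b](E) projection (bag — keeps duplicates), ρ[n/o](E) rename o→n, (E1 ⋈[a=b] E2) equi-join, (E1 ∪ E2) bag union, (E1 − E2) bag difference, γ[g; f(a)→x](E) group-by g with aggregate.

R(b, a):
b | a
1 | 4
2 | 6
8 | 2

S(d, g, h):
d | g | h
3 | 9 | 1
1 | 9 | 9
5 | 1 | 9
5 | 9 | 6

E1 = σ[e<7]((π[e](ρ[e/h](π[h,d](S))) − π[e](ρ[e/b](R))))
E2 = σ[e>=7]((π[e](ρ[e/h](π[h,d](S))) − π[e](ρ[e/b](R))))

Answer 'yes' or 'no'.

E1 subexpression sizes:
  S → 4
  π[h,d](S) → 4
  ρ[e/h](π[h,d](S)) → 4
  π[e](ρ[e/h](π[h,d](S))) → 4
  R → 3
  ρ[e/b](R) → 3
  π[e](ρ[e/b](R)) → 3
  (π[e](ρ[e/h](π[h,d](S))) − π[e](ρ[e/b](R))) → 3
  σ[e<7]((π[e](ρ[e/h](π[h,d](S))) − π[e](ρ[e/b](R)))) → 1
E2 subexpression sizes:
  S → 4
  π[h,d](S) → 4
  ρ[e/h](π[h,d](S)) → 4
  π[e](ρ[e/h](π[h,d](S))) → 4
  R → 3
  ρ[e/b](R) → 3
  π[e](ρ[e/b](R)) → 3
  (π[e](ρ[e/h](π[h,d](S))) − π[e](ρ[e/b](R))) → 3
  σ[e>=7]((π[e](ρ[e/h](π[h,d](S))) − π[e](ρ[e/b](R)))) → 2

E1 result:
e
6
E2 result:
e
9
9
Witness: (6,) appears 1× in E1 but 0× in E2.

no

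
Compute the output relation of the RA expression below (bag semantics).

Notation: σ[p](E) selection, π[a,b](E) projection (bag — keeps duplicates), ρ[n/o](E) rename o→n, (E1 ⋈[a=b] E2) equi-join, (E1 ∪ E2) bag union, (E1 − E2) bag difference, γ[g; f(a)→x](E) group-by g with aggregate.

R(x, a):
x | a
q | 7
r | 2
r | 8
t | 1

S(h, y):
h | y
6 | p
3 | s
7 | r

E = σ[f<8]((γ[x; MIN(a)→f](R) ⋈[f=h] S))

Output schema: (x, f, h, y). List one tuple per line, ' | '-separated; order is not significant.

Per-node cardinality:
  R → 4
  γ[x; MIN(a)→f](R) → 3
  S → 3
  (γ[x; MIN(a)→f](R) ⋈[f=h] S) → 1
  σ[f<8]((γ[x; MIN(a)→f](R) ⋈[f=h] S)) → 1

== RESULT ==
x | f | h | y
q | 7 | 7 | r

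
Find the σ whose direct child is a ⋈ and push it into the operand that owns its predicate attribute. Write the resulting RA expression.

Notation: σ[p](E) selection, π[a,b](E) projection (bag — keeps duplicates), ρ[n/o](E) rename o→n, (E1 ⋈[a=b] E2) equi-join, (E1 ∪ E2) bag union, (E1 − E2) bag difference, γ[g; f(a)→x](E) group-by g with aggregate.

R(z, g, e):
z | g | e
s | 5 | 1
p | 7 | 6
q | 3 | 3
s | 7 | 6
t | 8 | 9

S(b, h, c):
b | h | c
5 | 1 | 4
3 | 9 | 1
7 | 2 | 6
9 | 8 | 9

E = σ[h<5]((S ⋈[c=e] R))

σ filters on h, owned by the left side.
E' = (σ[h<5](S) ⋈[c=e] R)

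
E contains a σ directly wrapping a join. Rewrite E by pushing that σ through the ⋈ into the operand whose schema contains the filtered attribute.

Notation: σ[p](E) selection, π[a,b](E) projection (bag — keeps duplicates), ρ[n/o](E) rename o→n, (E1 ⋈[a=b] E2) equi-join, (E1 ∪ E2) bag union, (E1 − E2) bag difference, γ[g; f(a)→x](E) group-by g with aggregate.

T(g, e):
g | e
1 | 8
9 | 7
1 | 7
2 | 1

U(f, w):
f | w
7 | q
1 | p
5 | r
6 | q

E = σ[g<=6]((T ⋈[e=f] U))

σ filters on g, owned by the left side.
E' = (σ[g<=6](T) ⋈[e=f] U)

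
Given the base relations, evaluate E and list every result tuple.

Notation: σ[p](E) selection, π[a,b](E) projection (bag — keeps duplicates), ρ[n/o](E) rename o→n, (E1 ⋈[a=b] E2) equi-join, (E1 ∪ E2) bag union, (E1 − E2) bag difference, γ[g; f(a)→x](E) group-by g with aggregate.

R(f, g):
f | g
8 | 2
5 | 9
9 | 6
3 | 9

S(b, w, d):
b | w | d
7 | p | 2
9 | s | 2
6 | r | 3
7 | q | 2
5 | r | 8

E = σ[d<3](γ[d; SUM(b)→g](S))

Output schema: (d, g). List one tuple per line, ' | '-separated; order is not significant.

Per-node cardinality:
  S → 5
  γ[d; SUM(b)→g](S) → 3
  σ[d<3](γ[d; SUM(b)→g](S)) → 1

== RESULT ==
d | g
2 | 23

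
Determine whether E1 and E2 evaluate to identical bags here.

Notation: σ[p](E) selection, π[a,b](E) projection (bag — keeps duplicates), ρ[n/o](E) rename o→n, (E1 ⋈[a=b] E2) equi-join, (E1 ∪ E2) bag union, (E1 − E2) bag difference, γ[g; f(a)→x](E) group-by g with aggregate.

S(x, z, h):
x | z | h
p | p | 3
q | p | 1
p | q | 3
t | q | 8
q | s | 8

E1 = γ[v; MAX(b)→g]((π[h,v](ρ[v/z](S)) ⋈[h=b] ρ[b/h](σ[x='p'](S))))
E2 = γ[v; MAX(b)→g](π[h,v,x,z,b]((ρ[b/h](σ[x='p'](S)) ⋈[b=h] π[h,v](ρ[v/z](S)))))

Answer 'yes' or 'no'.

E1 stepwise |·|:
  S → 5
  ρ[v/z](S) → 5
  π[h,v](ρ[v/z](S)) → 5
  S → 5
  σ[x='p'](S) → 2
  ρ[b/h](σ[x='p'](S)) → 2
  (π[h,v](ρ[v/z](S)) ⋈[h=b] ρ[b/h](σ[x='p'](S))) → 4
  γ[v; MAX(b)→g]((π[h,v](ρ[v/z](S)) ⋈[h=b] ρ[b/h](σ[x='p'](S)))) → 2
E2 stepwise |·|:
  S → 5
  σ[x='p'](S) → 2
  ρ[b/h](σ[x='p'](S)) → 2
  S → 5
  ρ[v/z](S) → 5
  π[h,v](ρ[v/z](S)) → 5
  (ρ[b/h](σ[x='p'](S)) ⋈[b=h] π[h,v](ρ[v/z](S))) → 4
  π[h,v,x,z,b]((ρ[b/h](σ[x='p'](S)) ⋈[b=h] π[h,v](ρ[v/z](S)))) → 4
  γ[v; MAX(b)→g](π[h,v,x,z,b]((ρ[b/h](σ[x='p'](S)) ⋈[b=h] π[h,v](ρ[v/z](S))))) → 2

E1 and E2 produce the same multiset:
v | g
p | 3
q | 3

yes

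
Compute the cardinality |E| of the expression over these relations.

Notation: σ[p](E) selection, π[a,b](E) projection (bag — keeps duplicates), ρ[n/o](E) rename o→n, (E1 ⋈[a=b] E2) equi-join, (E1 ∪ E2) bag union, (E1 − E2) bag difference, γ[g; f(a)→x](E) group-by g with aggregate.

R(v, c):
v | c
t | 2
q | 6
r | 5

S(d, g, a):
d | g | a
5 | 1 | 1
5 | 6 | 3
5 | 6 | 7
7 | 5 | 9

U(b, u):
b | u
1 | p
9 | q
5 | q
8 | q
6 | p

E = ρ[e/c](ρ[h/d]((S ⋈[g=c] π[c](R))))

Row counts bottom-up:
  S → 4
  R → 3
  π[c](R) → 3
  (S ⋈[g=c] π[c](R)) → 3
  ρ[h/d]((S ⋈[g=c] π[c](R))) → 3
  ρ[e/c](ρ[h/d]((S ⋈[g=c] π[c](R)))) → 3

|E| = 3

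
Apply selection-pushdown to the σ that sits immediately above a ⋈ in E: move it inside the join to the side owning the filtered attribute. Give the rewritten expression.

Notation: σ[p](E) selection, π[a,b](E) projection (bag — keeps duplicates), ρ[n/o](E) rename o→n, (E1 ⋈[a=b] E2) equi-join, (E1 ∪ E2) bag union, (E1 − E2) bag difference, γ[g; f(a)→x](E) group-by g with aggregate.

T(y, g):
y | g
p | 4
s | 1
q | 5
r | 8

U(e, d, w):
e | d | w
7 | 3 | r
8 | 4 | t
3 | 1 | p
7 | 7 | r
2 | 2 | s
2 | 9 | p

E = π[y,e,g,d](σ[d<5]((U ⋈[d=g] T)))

σ filters on d, owned by the left side.
E' = π[y,e,g,d]((σ[d<5](U) ⋈[d=g] T))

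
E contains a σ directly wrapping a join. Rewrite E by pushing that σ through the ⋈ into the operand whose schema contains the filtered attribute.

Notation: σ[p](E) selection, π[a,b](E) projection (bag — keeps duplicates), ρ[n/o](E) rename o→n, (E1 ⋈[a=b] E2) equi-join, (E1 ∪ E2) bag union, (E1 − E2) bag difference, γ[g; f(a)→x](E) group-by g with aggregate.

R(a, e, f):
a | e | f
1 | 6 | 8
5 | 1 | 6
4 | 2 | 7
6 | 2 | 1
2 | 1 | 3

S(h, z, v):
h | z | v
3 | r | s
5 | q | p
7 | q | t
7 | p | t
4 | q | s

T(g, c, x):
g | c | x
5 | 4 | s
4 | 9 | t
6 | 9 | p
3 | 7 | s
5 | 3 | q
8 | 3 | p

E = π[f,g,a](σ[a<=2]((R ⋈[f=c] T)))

σ filters on a, owned by the left side.
E' = π[f,g,a]((σ[a<=2](R) ⋈[f=c] T))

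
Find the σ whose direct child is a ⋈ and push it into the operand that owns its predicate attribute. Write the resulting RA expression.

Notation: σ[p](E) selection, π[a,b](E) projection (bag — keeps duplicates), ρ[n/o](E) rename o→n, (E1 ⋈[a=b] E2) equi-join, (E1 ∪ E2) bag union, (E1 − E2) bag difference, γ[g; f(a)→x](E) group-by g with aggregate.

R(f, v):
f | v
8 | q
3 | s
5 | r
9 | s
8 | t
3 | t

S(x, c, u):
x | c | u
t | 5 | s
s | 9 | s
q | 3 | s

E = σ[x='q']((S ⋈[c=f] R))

σ filters on x, owned by the left side.
E' = (σ[x='q'](S) ⋈[c=f] R)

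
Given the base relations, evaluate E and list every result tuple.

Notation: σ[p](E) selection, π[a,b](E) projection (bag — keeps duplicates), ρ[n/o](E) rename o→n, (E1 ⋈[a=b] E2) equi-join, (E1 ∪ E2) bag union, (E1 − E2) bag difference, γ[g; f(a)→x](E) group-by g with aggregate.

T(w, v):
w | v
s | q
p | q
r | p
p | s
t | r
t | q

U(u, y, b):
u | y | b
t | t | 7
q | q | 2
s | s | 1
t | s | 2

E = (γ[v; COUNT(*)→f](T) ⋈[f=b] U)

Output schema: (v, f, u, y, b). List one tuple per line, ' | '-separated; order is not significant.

Stepwise |·|:
  T → 6
  γ[v; COUNT(*)→f](T) → 4
  U → 4
  (γ[v; COUNT(*)→f](T) ⋈[f=b] U) → 3

== RESULT ==
v | f | u | y | b
p | 1 | s | s | 1
r | 1 | s | s | 1
s | 1 | s | s | 1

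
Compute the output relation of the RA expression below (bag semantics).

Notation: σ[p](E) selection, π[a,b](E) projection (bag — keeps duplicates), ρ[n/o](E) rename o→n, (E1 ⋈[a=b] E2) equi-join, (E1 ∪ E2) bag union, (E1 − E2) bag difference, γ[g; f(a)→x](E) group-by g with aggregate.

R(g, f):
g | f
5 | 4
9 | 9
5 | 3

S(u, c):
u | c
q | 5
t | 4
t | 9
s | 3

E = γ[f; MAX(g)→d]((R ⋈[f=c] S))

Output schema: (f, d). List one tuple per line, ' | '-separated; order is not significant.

Subexpression sizes:
  R → 3
  S → 4
  (R ⋈[f=c] S) → 3
  γ[f; MAX(g)→d]((R ⋈[f=c] S)) → 3

== RESULT ==
f | d
3 | 5
4 | 5
9 | 9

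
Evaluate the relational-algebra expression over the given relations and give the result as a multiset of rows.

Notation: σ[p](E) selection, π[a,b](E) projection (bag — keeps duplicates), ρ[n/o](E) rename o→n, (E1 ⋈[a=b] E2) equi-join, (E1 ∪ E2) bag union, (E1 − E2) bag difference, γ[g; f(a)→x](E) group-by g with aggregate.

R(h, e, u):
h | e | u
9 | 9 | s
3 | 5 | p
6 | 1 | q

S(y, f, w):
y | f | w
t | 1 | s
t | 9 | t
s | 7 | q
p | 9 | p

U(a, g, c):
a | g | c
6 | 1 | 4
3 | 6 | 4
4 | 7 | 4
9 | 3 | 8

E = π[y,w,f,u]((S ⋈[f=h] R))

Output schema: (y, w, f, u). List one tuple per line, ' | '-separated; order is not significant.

Row counts bottom-up:
  S → 4
  R → 3
  (S ⋈[f=h] R) → 2
  π[y,w,f,u]((S ⋈[f=h] R)) → 2

== RESULT ==
y | w | f | u
p | p | 9 | s
t | t | 9 | s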